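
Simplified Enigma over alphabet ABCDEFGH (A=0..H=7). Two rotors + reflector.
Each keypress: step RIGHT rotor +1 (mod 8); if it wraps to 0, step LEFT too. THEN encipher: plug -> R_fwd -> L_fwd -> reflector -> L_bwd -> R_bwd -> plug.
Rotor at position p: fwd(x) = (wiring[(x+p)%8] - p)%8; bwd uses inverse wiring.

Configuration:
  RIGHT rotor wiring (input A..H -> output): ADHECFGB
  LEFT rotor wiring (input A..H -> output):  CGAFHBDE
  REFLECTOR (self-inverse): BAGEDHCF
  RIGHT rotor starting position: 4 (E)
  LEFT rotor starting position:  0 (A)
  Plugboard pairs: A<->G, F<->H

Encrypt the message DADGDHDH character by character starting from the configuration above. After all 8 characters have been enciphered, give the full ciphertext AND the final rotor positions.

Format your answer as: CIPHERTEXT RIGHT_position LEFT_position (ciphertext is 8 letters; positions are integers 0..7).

Answer: CBBFAEHE 4 1

Derivation:
Char 1 ('D'): step: R->5, L=0; D->plug->D->R->D->L->F->refl->H->L'->E->R'->C->plug->C
Char 2 ('A'): step: R->6, L=0; A->plug->G->R->E->L->H->refl->F->L'->D->R'->B->plug->B
Char 3 ('D'): step: R->7, L=0; D->plug->D->R->A->L->C->refl->G->L'->B->R'->B->plug->B
Char 4 ('G'): step: R->0, L->1 (L advanced); G->plug->A->R->A->L->F->refl->H->L'->B->R'->H->plug->F
Char 5 ('D'): step: R->1, L=1; D->plug->D->R->B->L->H->refl->F->L'->A->R'->G->plug->A
Char 6 ('H'): step: R->2, L=1; H->plug->F->R->H->L->B->refl->A->L'->E->R'->E->plug->E
Char 7 ('D'): step: R->3, L=1; D->plug->D->R->D->L->G->refl->C->L'->F->R'->F->plug->H
Char 8 ('H'): step: R->4, L=1; H->plug->F->R->H->L->B->refl->A->L'->E->R'->E->plug->E
Final: ciphertext=CBBFAEHE, RIGHT=4, LEFT=1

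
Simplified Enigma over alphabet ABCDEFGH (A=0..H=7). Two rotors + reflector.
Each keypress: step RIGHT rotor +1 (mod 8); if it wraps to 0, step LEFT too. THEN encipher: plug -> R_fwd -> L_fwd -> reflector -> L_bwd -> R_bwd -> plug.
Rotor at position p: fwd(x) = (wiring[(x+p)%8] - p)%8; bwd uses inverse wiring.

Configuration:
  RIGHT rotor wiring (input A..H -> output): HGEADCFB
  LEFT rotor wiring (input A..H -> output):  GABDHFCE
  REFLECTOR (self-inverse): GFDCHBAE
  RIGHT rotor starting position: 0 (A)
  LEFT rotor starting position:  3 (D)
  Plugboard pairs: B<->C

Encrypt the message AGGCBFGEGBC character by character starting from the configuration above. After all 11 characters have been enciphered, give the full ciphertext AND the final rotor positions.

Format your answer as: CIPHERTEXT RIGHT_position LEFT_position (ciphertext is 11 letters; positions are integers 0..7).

Answer: DAHHHGEFFCF 3 4

Derivation:
Char 1 ('A'): step: R->1, L=3; A->plug->A->R->F->L->D->refl->C->L'->C->R'->D->plug->D
Char 2 ('G'): step: R->2, L=3; G->plug->G->R->F->L->D->refl->C->L'->C->R'->A->plug->A
Char 3 ('G'): step: R->3, L=3; G->plug->G->R->D->L->H->refl->E->L'->B->R'->H->plug->H
Char 4 ('C'): step: R->4, L=3; C->plug->B->R->G->L->F->refl->B->L'->E->R'->H->plug->H
Char 5 ('B'): step: R->5, L=3; B->plug->C->R->E->L->B->refl->F->L'->G->R'->H->plug->H
Char 6 ('F'): step: R->6, L=3; F->plug->F->R->C->L->C->refl->D->L'->F->R'->G->plug->G
Char 7 ('G'): step: R->7, L=3; G->plug->G->R->D->L->H->refl->E->L'->B->R'->E->plug->E
Char 8 ('E'): step: R->0, L->4 (L advanced); E->plug->E->R->D->L->A->refl->G->L'->C->R'->F->plug->F
Char 9 ('G'): step: R->1, L=4; G->plug->G->R->A->L->D->refl->C->L'->E->R'->F->plug->F
Char 10 ('B'): step: R->2, L=4; B->plug->C->R->B->L->B->refl->F->L'->G->R'->B->plug->C
Char 11 ('C'): step: R->3, L=4; C->plug->B->R->A->L->D->refl->C->L'->E->R'->F->plug->F
Final: ciphertext=DAHHHGEFFCF, RIGHT=3, LEFT=4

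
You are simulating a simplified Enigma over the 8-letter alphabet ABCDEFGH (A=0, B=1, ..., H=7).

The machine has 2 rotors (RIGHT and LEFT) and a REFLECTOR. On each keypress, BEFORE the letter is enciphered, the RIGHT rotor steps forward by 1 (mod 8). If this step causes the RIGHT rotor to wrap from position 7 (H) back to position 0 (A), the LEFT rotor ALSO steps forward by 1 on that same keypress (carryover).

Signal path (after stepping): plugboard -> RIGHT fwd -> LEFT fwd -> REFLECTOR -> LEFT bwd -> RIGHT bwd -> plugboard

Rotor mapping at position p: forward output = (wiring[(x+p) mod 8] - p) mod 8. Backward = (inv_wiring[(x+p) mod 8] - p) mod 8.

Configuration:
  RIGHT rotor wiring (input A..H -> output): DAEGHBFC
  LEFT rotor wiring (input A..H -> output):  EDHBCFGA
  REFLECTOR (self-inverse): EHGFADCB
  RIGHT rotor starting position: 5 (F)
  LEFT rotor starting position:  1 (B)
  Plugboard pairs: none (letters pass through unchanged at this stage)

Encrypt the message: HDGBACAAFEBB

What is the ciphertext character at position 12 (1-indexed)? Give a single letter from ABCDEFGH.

Char 1 ('H'): step: R->6, L=1; H->plug->H->R->D->L->B->refl->H->L'->G->R'->E->plug->E
Char 2 ('D'): step: R->7, L=1; D->plug->D->R->F->L->F->refl->D->L'->H->R'->E->plug->E
Char 3 ('G'): step: R->0, L->2 (L advanced); G->plug->G->R->F->L->G->refl->C->L'->G->R'->D->plug->D
Char 4 ('B'): step: R->1, L=2; B->plug->B->R->D->L->D->refl->F->L'->A->R'->E->plug->E
Char 5 ('A'): step: R->2, L=2; A->plug->A->R->C->L->A->refl->E->L'->E->R'->B->plug->B
Char 6 ('C'): step: R->3, L=2; C->plug->C->R->G->L->C->refl->G->L'->F->R'->G->plug->G
Char 7 ('A'): step: R->4, L=2; A->plug->A->R->D->L->D->refl->F->L'->A->R'->G->plug->G
Char 8 ('A'): step: R->5, L=2; A->plug->A->R->E->L->E->refl->A->L'->C->R'->H->plug->H
Char 9 ('F'): step: R->6, L=2; F->plug->F->R->A->L->F->refl->D->L'->D->R'->H->plug->H
Char 10 ('E'): step: R->7, L=2; E->plug->E->R->H->L->B->refl->H->L'->B->R'->C->plug->C
Char 11 ('B'): step: R->0, L->3 (L advanced); B->plug->B->R->A->L->G->refl->C->L'->C->R'->H->plug->H
Char 12 ('B'): step: R->1, L=3; B->plug->B->R->D->L->D->refl->F->L'->E->R'->F->plug->F

F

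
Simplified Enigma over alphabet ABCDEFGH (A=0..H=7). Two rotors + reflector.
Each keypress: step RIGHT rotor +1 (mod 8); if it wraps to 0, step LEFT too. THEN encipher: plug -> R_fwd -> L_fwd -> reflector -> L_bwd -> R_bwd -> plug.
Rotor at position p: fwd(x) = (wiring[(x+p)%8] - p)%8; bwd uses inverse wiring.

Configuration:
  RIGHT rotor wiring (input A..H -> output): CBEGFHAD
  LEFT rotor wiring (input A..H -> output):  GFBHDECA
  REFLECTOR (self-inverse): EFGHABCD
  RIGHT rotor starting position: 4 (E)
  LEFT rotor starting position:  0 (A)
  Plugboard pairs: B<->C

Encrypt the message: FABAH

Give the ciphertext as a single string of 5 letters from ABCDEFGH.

Char 1 ('F'): step: R->5, L=0; F->plug->F->R->H->L->A->refl->E->L'->F->R'->D->plug->D
Char 2 ('A'): step: R->6, L=0; A->plug->A->R->C->L->B->refl->F->L'->B->R'->H->plug->H
Char 3 ('B'): step: R->7, L=0; B->plug->C->R->C->L->B->refl->F->L'->B->R'->H->plug->H
Char 4 ('A'): step: R->0, L->1 (L advanced); A->plug->A->R->C->L->G->refl->C->L'->D->R'->H->plug->H
Char 5 ('H'): step: R->1, L=1; H->plug->H->R->B->L->A->refl->E->L'->A->R'->A->plug->A

Answer: DHHHA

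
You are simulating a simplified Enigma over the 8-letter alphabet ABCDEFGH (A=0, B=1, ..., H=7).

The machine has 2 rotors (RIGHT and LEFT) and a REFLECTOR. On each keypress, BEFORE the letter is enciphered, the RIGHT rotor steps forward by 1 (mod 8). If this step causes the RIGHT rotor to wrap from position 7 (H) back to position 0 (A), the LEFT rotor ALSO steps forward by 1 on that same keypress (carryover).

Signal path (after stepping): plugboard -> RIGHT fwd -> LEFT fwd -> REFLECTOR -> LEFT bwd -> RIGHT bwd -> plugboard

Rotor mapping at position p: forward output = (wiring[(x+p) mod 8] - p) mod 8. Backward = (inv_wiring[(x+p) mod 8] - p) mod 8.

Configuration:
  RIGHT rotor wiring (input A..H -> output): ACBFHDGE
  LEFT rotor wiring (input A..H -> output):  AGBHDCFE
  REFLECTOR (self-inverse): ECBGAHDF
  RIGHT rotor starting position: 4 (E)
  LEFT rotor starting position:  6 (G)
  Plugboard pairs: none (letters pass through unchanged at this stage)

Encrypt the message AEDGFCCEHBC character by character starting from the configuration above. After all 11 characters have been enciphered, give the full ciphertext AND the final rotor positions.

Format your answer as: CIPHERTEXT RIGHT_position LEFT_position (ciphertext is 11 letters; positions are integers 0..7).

Char 1 ('A'): step: R->5, L=6; A->plug->A->R->G->L->F->refl->H->L'->A->R'->G->plug->G
Char 2 ('E'): step: R->6, L=6; E->plug->E->R->D->L->A->refl->E->L'->H->R'->F->plug->F
Char 3 ('D'): step: R->7, L=6; D->plug->D->R->C->L->C->refl->B->L'->F->R'->A->plug->A
Char 4 ('G'): step: R->0, L->7 (L advanced); G->plug->G->R->G->L->D->refl->G->L'->H->R'->E->plug->E
Char 5 ('F'): step: R->1, L=7; F->plug->F->R->F->L->E->refl->A->L'->E->R'->C->plug->C
Char 6 ('C'): step: R->2, L=7; C->plug->C->R->F->L->E->refl->A->L'->E->R'->E->plug->E
Char 7 ('C'): step: R->3, L=7; C->plug->C->R->A->L->F->refl->H->L'->C->R'->A->plug->A
Char 8 ('E'): step: R->4, L=7; E->plug->E->R->E->L->A->refl->E->L'->F->R'->G->plug->G
Char 9 ('H'): step: R->5, L=7; H->plug->H->R->C->L->H->refl->F->L'->A->R'->G->plug->G
Char 10 ('B'): step: R->6, L=7; B->plug->B->R->G->L->D->refl->G->L'->H->R'->F->plug->F
Char 11 ('C'): step: R->7, L=7; C->plug->C->R->D->L->C->refl->B->L'->B->R'->B->plug->B
Final: ciphertext=GFAECEAGGFB, RIGHT=7, LEFT=7

Answer: GFAECEAGGFB 7 7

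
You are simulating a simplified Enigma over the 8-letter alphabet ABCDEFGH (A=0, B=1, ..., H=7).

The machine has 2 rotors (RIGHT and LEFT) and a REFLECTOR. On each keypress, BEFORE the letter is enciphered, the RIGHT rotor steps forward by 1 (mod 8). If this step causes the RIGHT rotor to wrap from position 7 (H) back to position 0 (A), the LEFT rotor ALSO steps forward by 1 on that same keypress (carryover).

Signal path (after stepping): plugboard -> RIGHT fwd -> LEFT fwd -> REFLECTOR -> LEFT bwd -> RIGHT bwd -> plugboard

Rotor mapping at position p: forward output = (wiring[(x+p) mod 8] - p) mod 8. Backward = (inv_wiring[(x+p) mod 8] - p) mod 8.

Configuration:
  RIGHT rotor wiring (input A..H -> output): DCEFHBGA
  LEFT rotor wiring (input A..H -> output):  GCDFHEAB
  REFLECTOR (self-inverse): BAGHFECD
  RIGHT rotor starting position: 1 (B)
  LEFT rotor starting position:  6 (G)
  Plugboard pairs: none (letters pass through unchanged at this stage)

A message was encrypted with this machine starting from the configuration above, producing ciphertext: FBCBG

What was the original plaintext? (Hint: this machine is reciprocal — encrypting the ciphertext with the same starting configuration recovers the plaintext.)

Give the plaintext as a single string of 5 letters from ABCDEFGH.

Char 1 ('F'): step: R->2, L=6; F->plug->F->R->G->L->B->refl->A->L'->C->R'->A->plug->A
Char 2 ('B'): step: R->3, L=6; B->plug->B->R->E->L->F->refl->E->L'->D->R'->D->plug->D
Char 3 ('C'): step: R->4, L=6; C->plug->C->R->C->L->A->refl->B->L'->G->R'->F->plug->F
Char 4 ('B'): step: R->5, L=6; B->plug->B->R->B->L->D->refl->H->L'->F->R'->E->plug->E
Char 5 ('G'): step: R->6, L=6; G->plug->G->R->B->L->D->refl->H->L'->F->R'->C->plug->C

Answer: ADFEC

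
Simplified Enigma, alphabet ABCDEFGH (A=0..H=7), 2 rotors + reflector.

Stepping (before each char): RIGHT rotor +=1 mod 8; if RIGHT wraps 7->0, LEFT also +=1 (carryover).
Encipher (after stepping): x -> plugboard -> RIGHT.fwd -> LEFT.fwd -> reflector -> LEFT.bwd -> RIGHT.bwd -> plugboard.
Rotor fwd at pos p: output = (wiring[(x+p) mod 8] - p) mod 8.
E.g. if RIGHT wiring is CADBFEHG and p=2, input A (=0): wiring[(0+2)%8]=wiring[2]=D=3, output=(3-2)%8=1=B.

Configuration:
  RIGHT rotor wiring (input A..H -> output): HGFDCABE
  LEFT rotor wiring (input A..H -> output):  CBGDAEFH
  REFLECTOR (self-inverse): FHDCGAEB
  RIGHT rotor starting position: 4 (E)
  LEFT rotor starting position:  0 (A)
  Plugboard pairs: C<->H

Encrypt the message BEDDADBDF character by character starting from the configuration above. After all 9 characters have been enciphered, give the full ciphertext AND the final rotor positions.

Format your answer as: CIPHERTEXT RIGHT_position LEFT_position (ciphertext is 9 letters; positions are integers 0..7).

Answer: GHEACGGGE 5 1

Derivation:
Char 1 ('B'): step: R->5, L=0; B->plug->B->R->E->L->A->refl->F->L'->G->R'->G->plug->G
Char 2 ('E'): step: R->6, L=0; E->plug->E->R->H->L->H->refl->B->L'->B->R'->C->plug->H
Char 3 ('D'): step: R->7, L=0; D->plug->D->R->G->L->F->refl->A->L'->E->R'->E->plug->E
Char 4 ('D'): step: R->0, L->1 (L advanced); D->plug->D->R->D->L->H->refl->B->L'->H->R'->A->plug->A
Char 5 ('A'): step: R->1, L=1; A->plug->A->R->F->L->E->refl->G->L'->G->R'->H->plug->C
Char 6 ('D'): step: R->2, L=1; D->plug->D->R->G->L->G->refl->E->L'->F->R'->G->plug->G
Char 7 ('B'): step: R->3, L=1; B->plug->B->R->H->L->B->refl->H->L'->D->R'->G->plug->G
Char 8 ('D'): step: R->4, L=1; D->plug->D->R->A->L->A->refl->F->L'->B->R'->G->plug->G
Char 9 ('F'): step: R->5, L=1; F->plug->F->R->A->L->A->refl->F->L'->B->R'->E->plug->E
Final: ciphertext=GHEACGGGE, RIGHT=5, LEFT=1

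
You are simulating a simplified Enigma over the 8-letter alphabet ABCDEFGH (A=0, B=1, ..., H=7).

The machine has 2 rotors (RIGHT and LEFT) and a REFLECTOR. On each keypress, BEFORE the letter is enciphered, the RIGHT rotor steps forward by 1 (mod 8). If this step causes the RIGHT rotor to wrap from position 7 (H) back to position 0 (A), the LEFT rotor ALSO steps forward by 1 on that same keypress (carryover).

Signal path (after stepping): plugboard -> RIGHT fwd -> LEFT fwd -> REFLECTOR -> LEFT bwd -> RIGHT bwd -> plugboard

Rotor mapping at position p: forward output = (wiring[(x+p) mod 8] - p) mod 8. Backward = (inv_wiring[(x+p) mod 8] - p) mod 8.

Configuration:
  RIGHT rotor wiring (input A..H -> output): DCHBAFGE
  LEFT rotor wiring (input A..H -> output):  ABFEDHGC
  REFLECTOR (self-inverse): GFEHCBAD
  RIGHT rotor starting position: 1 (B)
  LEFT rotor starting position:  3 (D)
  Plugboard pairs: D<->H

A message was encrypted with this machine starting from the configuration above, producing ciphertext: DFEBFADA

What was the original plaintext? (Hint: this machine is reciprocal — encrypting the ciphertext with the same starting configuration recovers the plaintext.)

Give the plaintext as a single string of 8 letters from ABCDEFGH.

Char 1 ('D'): step: R->2, L=3; D->plug->H->R->A->L->B->refl->F->L'->F->R'->A->plug->A
Char 2 ('F'): step: R->3, L=3; F->plug->F->R->A->L->B->refl->F->L'->F->R'->B->plug->B
Char 3 ('E'): step: R->4, L=3; E->plug->E->R->H->L->C->refl->E->L'->C->R'->C->plug->C
Char 4 ('B'): step: R->5, L=3; B->plug->B->R->B->L->A->refl->G->L'->G->R'->D->plug->H
Char 5 ('F'): step: R->6, L=3; F->plug->F->R->D->L->D->refl->H->L'->E->R'->D->plug->H
Char 6 ('A'): step: R->7, L=3; A->plug->A->R->F->L->F->refl->B->L'->A->R'->D->plug->H
Char 7 ('D'): step: R->0, L->4 (L advanced); D->plug->H->R->E->L->E->refl->C->L'->C->R'->B->plug->B
Char 8 ('A'): step: R->1, L=4; A->plug->A->R->B->L->D->refl->H->L'->A->R'->C->plug->C

Answer: ABCHHHBC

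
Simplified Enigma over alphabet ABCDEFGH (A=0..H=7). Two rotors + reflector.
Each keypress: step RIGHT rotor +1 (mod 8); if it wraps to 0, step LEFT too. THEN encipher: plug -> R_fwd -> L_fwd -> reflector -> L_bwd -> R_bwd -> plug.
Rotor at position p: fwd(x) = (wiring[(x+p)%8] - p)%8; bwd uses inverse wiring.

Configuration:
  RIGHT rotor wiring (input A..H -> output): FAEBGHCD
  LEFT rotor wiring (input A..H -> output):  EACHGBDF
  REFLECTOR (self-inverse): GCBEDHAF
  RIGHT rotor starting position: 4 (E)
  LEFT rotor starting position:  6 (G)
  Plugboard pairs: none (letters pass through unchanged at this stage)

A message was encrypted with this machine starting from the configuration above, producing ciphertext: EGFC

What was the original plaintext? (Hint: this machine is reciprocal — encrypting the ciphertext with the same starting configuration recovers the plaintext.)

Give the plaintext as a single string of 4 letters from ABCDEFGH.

Answer: BHAB

Derivation:
Char 1 ('E'): step: R->5, L=6; E->plug->E->R->D->L->C->refl->B->L'->F->R'->B->plug->B
Char 2 ('G'): step: R->6, L=6; G->plug->G->R->A->L->F->refl->H->L'->B->R'->H->plug->H
Char 3 ('F'): step: R->7, L=6; F->plug->F->R->H->L->D->refl->E->L'->E->R'->A->plug->A
Char 4 ('C'): step: R->0, L->7 (L advanced); C->plug->C->R->E->L->A->refl->G->L'->A->R'->B->plug->B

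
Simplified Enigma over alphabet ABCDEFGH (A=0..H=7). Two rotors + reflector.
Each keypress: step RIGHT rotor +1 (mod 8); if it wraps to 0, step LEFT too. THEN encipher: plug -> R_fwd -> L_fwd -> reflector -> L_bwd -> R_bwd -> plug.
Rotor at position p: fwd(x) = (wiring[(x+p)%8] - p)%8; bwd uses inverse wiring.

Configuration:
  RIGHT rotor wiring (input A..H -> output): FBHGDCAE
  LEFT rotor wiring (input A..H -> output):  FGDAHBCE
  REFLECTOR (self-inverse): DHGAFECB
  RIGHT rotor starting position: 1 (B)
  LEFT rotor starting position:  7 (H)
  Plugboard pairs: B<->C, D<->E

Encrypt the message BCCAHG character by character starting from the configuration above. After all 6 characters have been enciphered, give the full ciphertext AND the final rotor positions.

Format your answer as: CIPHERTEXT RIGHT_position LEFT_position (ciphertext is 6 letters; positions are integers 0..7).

Char 1 ('B'): step: R->2, L=7; B->plug->C->R->B->L->G->refl->C->L'->G->R'->E->plug->D
Char 2 ('C'): step: R->3, L=7; C->plug->B->R->A->L->F->refl->E->L'->D->R'->A->plug->A
Char 3 ('C'): step: R->4, L=7; C->plug->B->R->G->L->C->refl->G->L'->B->R'->E->plug->D
Char 4 ('A'): step: R->5, L=7; A->plug->A->R->F->L->A->refl->D->L'->H->R'->C->plug->B
Char 5 ('H'): step: R->6, L=7; H->plug->H->R->E->L->B->refl->H->L'->C->R'->A->plug->A
Char 6 ('G'): step: R->7, L=7; G->plug->G->R->D->L->E->refl->F->L'->A->R'->D->plug->E
Final: ciphertext=DADBAE, RIGHT=7, LEFT=7

Answer: DADBAE 7 7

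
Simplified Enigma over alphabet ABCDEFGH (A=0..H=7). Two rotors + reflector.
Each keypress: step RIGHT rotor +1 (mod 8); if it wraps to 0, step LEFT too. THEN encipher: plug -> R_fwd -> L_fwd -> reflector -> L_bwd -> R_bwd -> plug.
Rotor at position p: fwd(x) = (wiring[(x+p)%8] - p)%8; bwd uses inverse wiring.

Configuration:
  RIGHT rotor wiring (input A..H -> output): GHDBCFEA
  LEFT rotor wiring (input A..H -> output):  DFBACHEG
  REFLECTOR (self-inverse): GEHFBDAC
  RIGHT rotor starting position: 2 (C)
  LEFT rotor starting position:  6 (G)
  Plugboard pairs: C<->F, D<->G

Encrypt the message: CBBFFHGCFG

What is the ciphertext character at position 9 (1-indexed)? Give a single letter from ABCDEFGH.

Char 1 ('C'): step: R->3, L=6; C->plug->F->R->D->L->H->refl->C->L'->F->R'->E->plug->E
Char 2 ('B'): step: R->4, L=6; B->plug->B->R->B->L->A->refl->G->L'->A->R'->C->plug->F
Char 3 ('B'): step: R->5, L=6; B->plug->B->R->H->L->B->refl->E->L'->G->R'->F->plug->C
Char 4 ('F'): step: R->6, L=6; F->plug->C->R->A->L->G->refl->A->L'->B->R'->D->plug->G
Char 5 ('F'): step: R->7, L=6; F->plug->C->R->A->L->G->refl->A->L'->B->R'->A->plug->A
Char 6 ('H'): step: R->0, L->7 (L advanced); H->plug->H->R->A->L->H->refl->C->L'->D->R'->C->plug->F
Char 7 ('G'): step: R->1, L=7; G->plug->D->R->B->L->E->refl->B->L'->E->R'->E->plug->E
Char 8 ('C'): step: R->2, L=7; C->plug->F->R->G->L->A->refl->G->L'->C->R'->E->plug->E
Char 9 ('F'): step: R->3, L=7; F->plug->C->R->C->L->G->refl->A->L'->G->R'->A->plug->A

A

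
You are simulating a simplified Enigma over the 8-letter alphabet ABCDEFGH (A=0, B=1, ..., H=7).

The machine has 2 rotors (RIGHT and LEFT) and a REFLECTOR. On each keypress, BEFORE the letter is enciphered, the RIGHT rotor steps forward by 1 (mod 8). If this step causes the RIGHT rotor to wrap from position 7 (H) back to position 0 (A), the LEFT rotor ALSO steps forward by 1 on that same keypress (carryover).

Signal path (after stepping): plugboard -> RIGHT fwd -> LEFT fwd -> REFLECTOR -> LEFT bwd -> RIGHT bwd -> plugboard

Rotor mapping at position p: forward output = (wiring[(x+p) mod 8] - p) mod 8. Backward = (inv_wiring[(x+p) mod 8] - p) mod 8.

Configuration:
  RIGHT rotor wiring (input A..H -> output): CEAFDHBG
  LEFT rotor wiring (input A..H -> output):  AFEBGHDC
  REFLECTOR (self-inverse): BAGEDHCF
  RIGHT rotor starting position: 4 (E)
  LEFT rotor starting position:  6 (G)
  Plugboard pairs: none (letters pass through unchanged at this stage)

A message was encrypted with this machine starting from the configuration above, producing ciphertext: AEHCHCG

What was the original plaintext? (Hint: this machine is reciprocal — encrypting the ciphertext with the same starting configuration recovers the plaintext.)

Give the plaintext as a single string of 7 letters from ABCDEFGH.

Answer: BCFFEAD

Derivation:
Char 1 ('A'): step: R->5, L=6; A->plug->A->R->C->L->C->refl->G->L'->E->R'->B->plug->B
Char 2 ('E'): step: R->6, L=6; E->plug->E->R->C->L->C->refl->G->L'->E->R'->C->plug->C
Char 3 ('H'): step: R->7, L=6; H->plug->H->R->C->L->C->refl->G->L'->E->R'->F->plug->F
Char 4 ('C'): step: R->0, L->7 (L advanced); C->plug->C->R->A->L->D->refl->E->L'->H->R'->F->plug->F
Char 5 ('H'): step: R->1, L=7; H->plug->H->R->B->L->B->refl->A->L'->G->R'->E->plug->E
Char 6 ('C'): step: R->2, L=7; C->plug->C->R->B->L->B->refl->A->L'->G->R'->A->plug->A
Char 7 ('G'): step: R->3, L=7; G->plug->G->R->B->L->B->refl->A->L'->G->R'->D->plug->D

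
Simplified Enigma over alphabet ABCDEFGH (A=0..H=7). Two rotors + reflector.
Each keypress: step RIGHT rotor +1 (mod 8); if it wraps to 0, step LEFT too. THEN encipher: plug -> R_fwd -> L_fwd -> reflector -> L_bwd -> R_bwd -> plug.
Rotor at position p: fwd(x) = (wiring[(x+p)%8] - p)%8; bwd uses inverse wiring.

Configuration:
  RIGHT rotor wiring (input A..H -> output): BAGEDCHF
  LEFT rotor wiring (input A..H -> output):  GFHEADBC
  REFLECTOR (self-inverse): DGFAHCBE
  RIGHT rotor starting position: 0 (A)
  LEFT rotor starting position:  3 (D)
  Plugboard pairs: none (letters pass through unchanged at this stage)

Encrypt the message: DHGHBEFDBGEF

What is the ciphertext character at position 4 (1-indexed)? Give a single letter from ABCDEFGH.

Char 1 ('D'): step: R->1, L=3; D->plug->D->R->C->L->A->refl->D->L'->F->R'->B->plug->B
Char 2 ('H'): step: R->2, L=3; H->plug->H->R->G->L->C->refl->F->L'->B->R'->C->plug->C
Char 3 ('G'): step: R->3, L=3; G->plug->G->R->F->L->D->refl->A->L'->C->R'->E->plug->E
Char 4 ('H'): step: R->4, L=3; H->plug->H->R->A->L->B->refl->G->L'->D->R'->C->plug->C

C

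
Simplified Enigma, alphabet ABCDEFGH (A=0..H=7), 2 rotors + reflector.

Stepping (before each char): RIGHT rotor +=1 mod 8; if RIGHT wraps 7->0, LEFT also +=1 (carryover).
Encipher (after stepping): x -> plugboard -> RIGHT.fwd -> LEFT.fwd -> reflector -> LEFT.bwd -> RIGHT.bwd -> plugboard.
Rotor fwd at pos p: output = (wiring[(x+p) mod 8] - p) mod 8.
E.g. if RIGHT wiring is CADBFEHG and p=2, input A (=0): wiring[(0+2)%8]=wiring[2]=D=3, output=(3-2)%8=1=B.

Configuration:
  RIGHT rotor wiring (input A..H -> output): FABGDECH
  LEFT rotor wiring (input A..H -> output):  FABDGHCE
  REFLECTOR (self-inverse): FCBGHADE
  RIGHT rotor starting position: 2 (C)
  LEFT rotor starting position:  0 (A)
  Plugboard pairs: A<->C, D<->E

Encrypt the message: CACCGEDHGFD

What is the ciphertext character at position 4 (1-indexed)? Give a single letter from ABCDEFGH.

Char 1 ('C'): step: R->3, L=0; C->plug->A->R->D->L->D->refl->G->L'->E->R'->E->plug->D
Char 2 ('A'): step: R->4, L=0; A->plug->C->R->G->L->C->refl->B->L'->C->R'->H->plug->H
Char 3 ('C'): step: R->5, L=0; C->plug->A->R->H->L->E->refl->H->L'->F->R'->B->plug->B
Char 4 ('C'): step: R->6, L=0; C->plug->A->R->E->L->G->refl->D->L'->D->R'->E->plug->D

D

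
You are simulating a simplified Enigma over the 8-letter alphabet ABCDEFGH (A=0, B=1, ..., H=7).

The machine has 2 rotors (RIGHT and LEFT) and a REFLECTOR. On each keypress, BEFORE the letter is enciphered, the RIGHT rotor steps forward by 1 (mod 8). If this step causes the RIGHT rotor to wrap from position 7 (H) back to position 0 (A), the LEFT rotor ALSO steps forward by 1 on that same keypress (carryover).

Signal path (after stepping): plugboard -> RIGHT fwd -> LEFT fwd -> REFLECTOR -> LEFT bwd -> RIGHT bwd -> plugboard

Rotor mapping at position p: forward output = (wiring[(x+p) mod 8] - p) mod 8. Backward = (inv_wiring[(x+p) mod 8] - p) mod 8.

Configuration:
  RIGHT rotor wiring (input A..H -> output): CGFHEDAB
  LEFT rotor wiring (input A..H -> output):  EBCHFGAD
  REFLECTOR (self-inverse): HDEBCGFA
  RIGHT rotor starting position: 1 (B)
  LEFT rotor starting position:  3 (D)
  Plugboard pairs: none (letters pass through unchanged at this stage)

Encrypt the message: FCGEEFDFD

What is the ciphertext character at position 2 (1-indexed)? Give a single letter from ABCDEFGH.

Char 1 ('F'): step: R->2, L=3; F->plug->F->R->H->L->H->refl->A->L'->E->R'->H->plug->H
Char 2 ('C'): step: R->3, L=3; C->plug->C->R->A->L->E->refl->C->L'->B->R'->B->plug->B

B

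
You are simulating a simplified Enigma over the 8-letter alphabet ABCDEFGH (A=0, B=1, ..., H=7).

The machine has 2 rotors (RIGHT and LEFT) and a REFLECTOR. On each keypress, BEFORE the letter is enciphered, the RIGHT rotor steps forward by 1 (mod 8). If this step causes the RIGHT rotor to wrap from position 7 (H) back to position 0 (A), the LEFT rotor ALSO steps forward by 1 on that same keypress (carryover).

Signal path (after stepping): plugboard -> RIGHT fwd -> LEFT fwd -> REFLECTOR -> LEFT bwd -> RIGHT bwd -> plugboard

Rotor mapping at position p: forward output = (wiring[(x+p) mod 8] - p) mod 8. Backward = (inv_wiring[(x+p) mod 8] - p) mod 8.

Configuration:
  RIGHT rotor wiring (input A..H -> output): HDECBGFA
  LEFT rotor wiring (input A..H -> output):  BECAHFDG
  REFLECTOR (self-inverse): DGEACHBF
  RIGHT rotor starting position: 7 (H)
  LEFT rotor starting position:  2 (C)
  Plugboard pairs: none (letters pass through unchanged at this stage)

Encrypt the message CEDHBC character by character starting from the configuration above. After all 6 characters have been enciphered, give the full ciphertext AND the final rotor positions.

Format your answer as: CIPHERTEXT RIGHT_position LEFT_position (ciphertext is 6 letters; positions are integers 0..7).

Char 1 ('C'): step: R->0, L->3 (L advanced); C->plug->C->R->E->L->D->refl->A->L'->D->R'->B->plug->B
Char 2 ('E'): step: R->1, L=3; E->plug->E->R->F->L->G->refl->B->L'->G->R'->H->plug->H
Char 3 ('D'): step: R->2, L=3; D->plug->D->R->E->L->D->refl->A->L'->D->R'->E->plug->E
Char 4 ('H'): step: R->3, L=3; H->plug->H->R->B->L->E->refl->C->L'->C->R'->D->plug->D
Char 5 ('B'): step: R->4, L=3; B->plug->B->R->C->L->C->refl->E->L'->B->R'->C->plug->C
Char 6 ('C'): step: R->5, L=3; C->plug->C->R->D->L->A->refl->D->L'->E->R'->H->plug->H
Final: ciphertext=BHEDCH, RIGHT=5, LEFT=3

Answer: BHEDCH 5 3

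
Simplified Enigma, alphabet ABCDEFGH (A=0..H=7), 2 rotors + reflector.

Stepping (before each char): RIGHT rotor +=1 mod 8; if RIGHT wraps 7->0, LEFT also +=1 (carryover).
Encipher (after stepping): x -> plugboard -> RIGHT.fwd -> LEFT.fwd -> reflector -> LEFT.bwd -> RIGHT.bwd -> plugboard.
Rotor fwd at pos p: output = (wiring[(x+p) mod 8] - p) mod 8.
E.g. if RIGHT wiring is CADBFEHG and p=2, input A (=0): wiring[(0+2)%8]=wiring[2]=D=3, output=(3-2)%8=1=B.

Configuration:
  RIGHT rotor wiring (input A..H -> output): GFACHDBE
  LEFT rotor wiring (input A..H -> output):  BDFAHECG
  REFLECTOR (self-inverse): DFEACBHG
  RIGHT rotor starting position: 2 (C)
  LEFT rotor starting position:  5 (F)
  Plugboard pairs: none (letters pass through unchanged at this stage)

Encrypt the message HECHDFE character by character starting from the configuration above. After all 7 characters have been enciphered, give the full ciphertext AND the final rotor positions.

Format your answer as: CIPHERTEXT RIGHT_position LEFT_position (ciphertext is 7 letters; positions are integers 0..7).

Answer: DFFBHAC 1 6

Derivation:
Char 1 ('H'): step: R->3, L=5; H->plug->H->R->F->L->A->refl->D->L'->G->R'->D->plug->D
Char 2 ('E'): step: R->4, L=5; E->plug->E->R->C->L->B->refl->F->L'->B->R'->F->plug->F
Char 3 ('C'): step: R->5, L=5; C->plug->C->R->H->L->C->refl->E->L'->D->R'->F->plug->F
Char 4 ('H'): step: R->6, L=5; H->plug->H->R->F->L->A->refl->D->L'->G->R'->B->plug->B
Char 5 ('D'): step: R->7, L=5; D->plug->D->R->B->L->F->refl->B->L'->C->R'->H->plug->H
Char 6 ('F'): step: R->0, L->6 (L advanced); F->plug->F->R->D->L->F->refl->B->L'->G->R'->A->plug->A
Char 7 ('E'): step: R->1, L=6; E->plug->E->R->C->L->D->refl->A->L'->B->R'->C->plug->C
Final: ciphertext=DFFBHAC, RIGHT=1, LEFT=6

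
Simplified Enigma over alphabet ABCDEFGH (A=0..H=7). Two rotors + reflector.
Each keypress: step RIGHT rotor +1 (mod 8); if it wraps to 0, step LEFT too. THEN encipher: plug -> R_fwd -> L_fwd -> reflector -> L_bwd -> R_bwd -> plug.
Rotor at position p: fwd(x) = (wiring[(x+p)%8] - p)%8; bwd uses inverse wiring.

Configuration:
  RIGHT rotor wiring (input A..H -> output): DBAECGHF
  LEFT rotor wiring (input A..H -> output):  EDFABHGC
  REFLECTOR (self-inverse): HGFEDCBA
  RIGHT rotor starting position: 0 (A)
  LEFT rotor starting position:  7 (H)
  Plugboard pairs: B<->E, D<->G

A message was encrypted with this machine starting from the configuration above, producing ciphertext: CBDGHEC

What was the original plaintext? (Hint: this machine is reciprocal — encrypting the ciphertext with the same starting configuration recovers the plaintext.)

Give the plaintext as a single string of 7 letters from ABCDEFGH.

Char 1 ('C'): step: R->1, L=7; C->plug->C->R->D->L->G->refl->B->L'->E->R'->G->plug->D
Char 2 ('B'): step: R->2, L=7; B->plug->E->R->F->L->C->refl->F->L'->B->R'->G->plug->D
Char 3 ('D'): step: R->3, L=7; D->plug->G->R->G->L->A->refl->H->L'->H->R'->B->plug->E
Char 4 ('G'): step: R->4, L=7; G->plug->D->R->B->L->F->refl->C->L'->F->R'->F->plug->F
Char 5 ('H'): step: R->5, L=7; H->plug->H->R->F->L->C->refl->F->L'->B->R'->A->plug->A
Char 6 ('E'): step: R->6, L=7; E->plug->B->R->H->L->H->refl->A->L'->G->R'->F->plug->F
Char 7 ('C'): step: R->7, L=7; C->plug->C->R->C->L->E->refl->D->L'->A->R'->H->plug->H

Answer: DDEFAFH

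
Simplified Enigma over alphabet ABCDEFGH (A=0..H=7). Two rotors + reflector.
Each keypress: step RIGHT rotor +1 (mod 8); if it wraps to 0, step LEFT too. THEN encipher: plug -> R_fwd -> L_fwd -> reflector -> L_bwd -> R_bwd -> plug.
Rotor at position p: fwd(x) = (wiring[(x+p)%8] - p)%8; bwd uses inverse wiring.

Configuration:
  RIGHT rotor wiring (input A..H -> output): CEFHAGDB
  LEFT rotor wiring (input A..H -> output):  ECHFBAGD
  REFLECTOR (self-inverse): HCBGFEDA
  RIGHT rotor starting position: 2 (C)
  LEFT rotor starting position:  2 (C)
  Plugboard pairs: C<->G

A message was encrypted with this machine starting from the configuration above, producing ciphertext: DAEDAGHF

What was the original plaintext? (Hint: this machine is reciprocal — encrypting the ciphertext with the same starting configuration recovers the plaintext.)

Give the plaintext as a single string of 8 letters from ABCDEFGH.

Answer: AFCACEAH

Derivation:
Char 1 ('D'): step: R->3, L=2; D->plug->D->R->A->L->F->refl->E->L'->E->R'->A->plug->A
Char 2 ('A'): step: R->4, L=2; A->plug->A->R->E->L->E->refl->F->L'->A->R'->F->plug->F
Char 3 ('E'): step: R->5, L=2; E->plug->E->R->H->L->A->refl->H->L'->C->R'->G->plug->C
Char 4 ('D'): step: R->6, L=2; D->plug->D->R->G->L->C->refl->B->L'->F->R'->A->plug->A
Char 5 ('A'): step: R->7, L=2; A->plug->A->R->C->L->H->refl->A->L'->H->R'->G->plug->C
Char 6 ('G'): step: R->0, L->3 (L advanced); G->plug->C->R->F->L->B->refl->C->L'->A->R'->E->plug->E
Char 7 ('H'): step: R->1, L=3; H->plug->H->R->B->L->G->refl->D->L'->D->R'->A->plug->A
Char 8 ('F'): step: R->2, L=3; F->plug->F->R->H->L->E->refl->F->L'->C->R'->H->plug->H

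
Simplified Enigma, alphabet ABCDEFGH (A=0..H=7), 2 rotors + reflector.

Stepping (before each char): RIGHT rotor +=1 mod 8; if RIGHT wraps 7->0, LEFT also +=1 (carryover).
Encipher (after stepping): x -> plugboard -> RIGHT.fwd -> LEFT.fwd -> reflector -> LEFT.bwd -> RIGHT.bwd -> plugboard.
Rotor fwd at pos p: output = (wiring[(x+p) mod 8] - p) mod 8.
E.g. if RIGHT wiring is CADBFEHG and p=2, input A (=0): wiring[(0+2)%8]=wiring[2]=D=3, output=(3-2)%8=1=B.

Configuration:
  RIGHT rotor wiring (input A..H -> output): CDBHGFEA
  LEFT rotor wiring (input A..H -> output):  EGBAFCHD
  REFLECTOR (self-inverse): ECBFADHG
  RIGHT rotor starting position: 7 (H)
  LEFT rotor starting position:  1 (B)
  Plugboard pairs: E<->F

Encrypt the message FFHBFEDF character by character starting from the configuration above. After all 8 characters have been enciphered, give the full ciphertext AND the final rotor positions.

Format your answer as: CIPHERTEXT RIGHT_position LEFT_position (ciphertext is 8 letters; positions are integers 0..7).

Char 1 ('F'): step: R->0, L->2 (L advanced); F->plug->E->R->G->L->C->refl->B->L'->F->R'->F->plug->E
Char 2 ('F'): step: R->1, L=2; F->plug->E->R->E->L->F->refl->D->L'->C->R'->A->plug->A
Char 3 ('H'): step: R->2, L=2; H->plug->H->R->B->L->G->refl->H->L'->A->R'->G->plug->G
Char 4 ('B'): step: R->3, L=2; B->plug->B->R->D->L->A->refl->E->L'->H->R'->F->plug->E
Char 5 ('F'): step: R->4, L=2; F->plug->E->R->G->L->C->refl->B->L'->F->R'->G->plug->G
Char 6 ('E'): step: R->5, L=2; E->plug->F->R->E->L->F->refl->D->L'->C->R'->G->plug->G
Char 7 ('D'): step: R->6, L=2; D->plug->D->R->F->L->B->refl->C->L'->G->R'->A->plug->A
Char 8 ('F'): step: R->7, L=2; F->plug->E->R->A->L->H->refl->G->L'->B->R'->A->plug->A
Final: ciphertext=EAGEGGAA, RIGHT=7, LEFT=2

Answer: EAGEGGAA 7 2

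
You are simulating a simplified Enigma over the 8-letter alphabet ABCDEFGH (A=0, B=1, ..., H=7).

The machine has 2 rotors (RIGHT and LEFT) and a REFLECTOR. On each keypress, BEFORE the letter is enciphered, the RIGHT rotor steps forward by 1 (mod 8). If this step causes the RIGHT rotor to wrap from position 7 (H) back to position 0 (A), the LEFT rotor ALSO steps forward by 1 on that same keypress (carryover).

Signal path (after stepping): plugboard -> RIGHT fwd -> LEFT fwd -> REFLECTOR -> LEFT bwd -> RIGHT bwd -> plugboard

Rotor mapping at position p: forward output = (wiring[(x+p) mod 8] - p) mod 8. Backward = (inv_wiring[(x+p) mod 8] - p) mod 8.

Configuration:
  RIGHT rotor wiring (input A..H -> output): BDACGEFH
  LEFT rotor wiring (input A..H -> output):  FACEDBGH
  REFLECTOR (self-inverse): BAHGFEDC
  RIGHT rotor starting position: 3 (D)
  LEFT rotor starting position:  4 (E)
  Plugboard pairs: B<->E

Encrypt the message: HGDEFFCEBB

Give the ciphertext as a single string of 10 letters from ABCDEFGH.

Answer: DHEAHEGCEC

Derivation:
Char 1 ('H'): step: R->4, L=4; H->plug->H->R->G->L->G->refl->D->L'->D->R'->D->plug->D
Char 2 ('G'): step: R->5, L=4; G->plug->G->R->F->L->E->refl->F->L'->B->R'->H->plug->H
Char 3 ('D'): step: R->6, L=4; D->plug->D->R->F->L->E->refl->F->L'->B->R'->B->plug->E
Char 4 ('E'): step: R->7, L=4; E->plug->B->R->C->L->C->refl->H->L'->A->R'->A->plug->A
Char 5 ('F'): step: R->0, L->5 (L advanced); F->plug->F->R->E->L->D->refl->G->L'->H->R'->H->plug->H
Char 6 ('F'): step: R->1, L=5; F->plug->F->R->E->L->D->refl->G->L'->H->R'->B->plug->E
Char 7 ('C'): step: R->2, L=5; C->plug->C->R->E->L->D->refl->G->L'->H->R'->G->plug->G
Char 8 ('E'): step: R->3, L=5; E->plug->B->R->D->L->A->refl->B->L'->B->R'->C->plug->C
Char 9 ('B'): step: R->4, L=5; B->plug->E->R->F->L->F->refl->E->L'->A->R'->B->plug->E
Char 10 ('B'): step: R->5, L=5; B->plug->E->R->G->L->H->refl->C->L'->C->R'->C->plug->C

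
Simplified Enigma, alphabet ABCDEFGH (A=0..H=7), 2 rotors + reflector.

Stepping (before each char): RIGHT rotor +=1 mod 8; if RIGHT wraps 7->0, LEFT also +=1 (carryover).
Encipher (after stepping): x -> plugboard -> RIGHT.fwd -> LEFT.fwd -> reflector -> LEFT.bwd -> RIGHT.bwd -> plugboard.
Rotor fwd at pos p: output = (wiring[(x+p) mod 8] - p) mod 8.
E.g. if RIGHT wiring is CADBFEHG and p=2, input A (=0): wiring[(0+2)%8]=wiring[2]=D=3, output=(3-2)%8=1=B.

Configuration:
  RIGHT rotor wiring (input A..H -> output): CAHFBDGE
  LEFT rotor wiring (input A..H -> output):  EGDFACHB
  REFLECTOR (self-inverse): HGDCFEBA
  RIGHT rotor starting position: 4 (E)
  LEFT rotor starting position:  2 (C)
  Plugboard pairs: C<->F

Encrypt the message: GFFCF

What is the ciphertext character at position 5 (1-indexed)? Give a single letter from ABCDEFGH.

Char 1 ('G'): step: R->5, L=2; G->plug->G->R->A->L->B->refl->G->L'->C->R'->F->plug->C
Char 2 ('F'): step: R->6, L=2; F->plug->C->R->E->L->F->refl->E->L'->H->R'->F->plug->C
Char 3 ('F'): step: R->7, L=2; F->plug->C->R->B->L->D->refl->C->L'->G->R'->E->plug->E
Char 4 ('C'): step: R->0, L->3 (L advanced); C->plug->F->R->D->L->E->refl->F->L'->B->R'->E->plug->E
Char 5 ('F'): step: R->1, L=3; F->plug->C->R->E->L->G->refl->B->L'->F->R'->F->plug->C

C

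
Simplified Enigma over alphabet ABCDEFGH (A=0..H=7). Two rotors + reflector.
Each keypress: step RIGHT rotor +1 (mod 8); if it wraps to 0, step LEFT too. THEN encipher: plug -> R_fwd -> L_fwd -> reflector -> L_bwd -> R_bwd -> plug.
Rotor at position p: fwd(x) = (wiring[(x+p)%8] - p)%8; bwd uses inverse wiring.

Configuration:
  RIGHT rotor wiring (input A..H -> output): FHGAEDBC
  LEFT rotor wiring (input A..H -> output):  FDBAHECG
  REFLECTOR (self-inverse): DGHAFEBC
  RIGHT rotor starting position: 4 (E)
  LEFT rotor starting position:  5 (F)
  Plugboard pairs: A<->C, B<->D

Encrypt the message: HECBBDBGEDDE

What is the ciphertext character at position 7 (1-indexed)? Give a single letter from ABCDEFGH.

Char 1 ('H'): step: R->5, L=5; H->plug->H->R->H->L->C->refl->H->L'->A->R'->D->plug->B
Char 2 ('E'): step: R->6, L=5; E->plug->E->R->A->L->H->refl->C->L'->H->R'->C->plug->A
Char 3 ('C'): step: R->7, L=5; C->plug->A->R->D->L->A->refl->D->L'->G->R'->B->plug->D
Char 4 ('B'): step: R->0, L->6 (L advanced); B->plug->D->R->A->L->E->refl->F->L'->D->R'->F->plug->F
Char 5 ('B'): step: R->1, L=6; B->plug->D->R->D->L->F->refl->E->L'->A->R'->F->plug->F
Char 6 ('D'): step: R->2, L=6; D->plug->B->R->G->L->B->refl->G->L'->H->R'->E->plug->E
Char 7 ('B'): step: R->3, L=6; B->plug->D->R->G->L->B->refl->G->L'->H->R'->E->plug->E

E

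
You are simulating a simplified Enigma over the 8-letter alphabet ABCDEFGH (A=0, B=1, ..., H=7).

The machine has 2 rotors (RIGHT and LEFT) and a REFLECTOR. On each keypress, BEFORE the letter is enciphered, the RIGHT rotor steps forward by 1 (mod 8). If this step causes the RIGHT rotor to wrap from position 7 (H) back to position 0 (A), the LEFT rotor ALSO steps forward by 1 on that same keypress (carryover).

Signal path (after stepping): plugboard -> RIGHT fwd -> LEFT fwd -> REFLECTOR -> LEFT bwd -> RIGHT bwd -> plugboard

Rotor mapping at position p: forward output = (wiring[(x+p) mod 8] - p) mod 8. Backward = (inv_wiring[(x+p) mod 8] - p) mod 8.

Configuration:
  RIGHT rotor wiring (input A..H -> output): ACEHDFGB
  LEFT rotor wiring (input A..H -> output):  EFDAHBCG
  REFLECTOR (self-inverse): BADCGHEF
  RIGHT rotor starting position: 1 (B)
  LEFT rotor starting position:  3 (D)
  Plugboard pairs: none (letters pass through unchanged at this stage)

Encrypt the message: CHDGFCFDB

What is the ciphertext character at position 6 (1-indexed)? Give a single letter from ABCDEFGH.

Char 1 ('C'): step: R->2, L=3; C->plug->C->R->B->L->E->refl->G->L'->C->R'->A->plug->A
Char 2 ('H'): step: R->3, L=3; H->plug->H->R->B->L->E->refl->G->L'->C->R'->C->plug->C
Char 3 ('D'): step: R->4, L=3; D->plug->D->R->F->L->B->refl->A->L'->H->R'->A->plug->A
Char 4 ('G'): step: R->5, L=3; G->plug->G->R->C->L->G->refl->E->L'->B->R'->B->plug->B
Char 5 ('F'): step: R->6, L=3; F->plug->F->R->B->L->E->refl->G->L'->C->R'->C->plug->C
Char 6 ('C'): step: R->7, L=3; C->plug->C->R->D->L->H->refl->F->L'->A->R'->E->plug->E

E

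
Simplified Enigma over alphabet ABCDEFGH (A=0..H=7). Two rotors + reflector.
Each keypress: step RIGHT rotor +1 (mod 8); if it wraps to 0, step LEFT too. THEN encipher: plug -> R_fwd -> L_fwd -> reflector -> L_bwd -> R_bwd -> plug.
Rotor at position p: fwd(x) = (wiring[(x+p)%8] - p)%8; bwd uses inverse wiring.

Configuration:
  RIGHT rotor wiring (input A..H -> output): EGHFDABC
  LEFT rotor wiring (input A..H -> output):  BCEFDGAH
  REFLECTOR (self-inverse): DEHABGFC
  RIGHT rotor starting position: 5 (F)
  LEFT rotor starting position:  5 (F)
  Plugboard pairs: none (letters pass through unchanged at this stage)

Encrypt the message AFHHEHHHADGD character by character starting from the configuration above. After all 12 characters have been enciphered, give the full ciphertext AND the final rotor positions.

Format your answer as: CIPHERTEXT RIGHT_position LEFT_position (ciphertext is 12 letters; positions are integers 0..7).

Answer: DCCGGDGBEBBF 1 7

Derivation:
Char 1 ('A'): step: R->6, L=5; A->plug->A->R->D->L->E->refl->B->L'->A->R'->D->plug->D
Char 2 ('F'): step: R->7, L=5; F->plug->F->R->E->L->F->refl->G->L'->H->R'->C->plug->C
Char 3 ('H'): step: R->0, L->6 (L advanced); H->plug->H->R->C->L->D->refl->A->L'->H->R'->C->plug->C
Char 4 ('H'): step: R->1, L=6; H->plug->H->R->D->L->E->refl->B->L'->B->R'->G->plug->G
Char 5 ('E'): step: R->2, L=6; E->plug->E->R->H->L->A->refl->D->L'->C->R'->G->plug->G
Char 6 ('H'): step: R->3, L=6; H->plug->H->R->E->L->G->refl->F->L'->G->R'->D->plug->D
Char 7 ('H'): step: R->4, L=6; H->plug->H->R->B->L->B->refl->E->L'->D->R'->G->plug->G
Char 8 ('H'): step: R->5, L=6; H->plug->H->R->G->L->F->refl->G->L'->E->R'->B->plug->B
Char 9 ('A'): step: R->6, L=6; A->plug->A->R->D->L->E->refl->B->L'->B->R'->E->plug->E
Char 10 ('D'): step: R->7, L=6; D->plug->D->R->A->L->C->refl->H->L'->F->R'->B->plug->B
Char 11 ('G'): step: R->0, L->7 (L advanced); G->plug->G->R->B->L->C->refl->H->L'->G->R'->B->plug->B
Char 12 ('D'): step: R->1, L=7; D->plug->D->R->C->L->D->refl->A->L'->A->R'->F->plug->F
Final: ciphertext=DCCGGDGBEBBF, RIGHT=1, LEFT=7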